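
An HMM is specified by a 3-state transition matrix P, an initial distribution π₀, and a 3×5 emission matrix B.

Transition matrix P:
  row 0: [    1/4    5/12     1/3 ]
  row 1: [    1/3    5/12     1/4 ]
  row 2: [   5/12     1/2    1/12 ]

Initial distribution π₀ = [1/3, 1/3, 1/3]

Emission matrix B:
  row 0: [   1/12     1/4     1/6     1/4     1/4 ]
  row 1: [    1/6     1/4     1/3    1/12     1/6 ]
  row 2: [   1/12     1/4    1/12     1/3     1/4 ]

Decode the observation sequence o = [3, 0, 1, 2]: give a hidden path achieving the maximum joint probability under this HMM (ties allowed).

t=0: δ = [8.333e-02, 2.778e-02, 1.111e-01]  (obs o_0=3)
t=1: δ = [3.858e-03, 9.259e-03, 2.315e-03]  ψ = [2, 2, 0]  (obs o_1=0)
t=2: δ = [7.716e-04, 9.645e-04, 5.787e-04]  ψ = [1, 1, 1]  (obs o_2=1)
t=3: δ = [5.358e-05, 1.340e-04, 2.143e-05]  ψ = [1, 1, 0]  (obs o_3=2)
backtrack: best end state = 1; path = [2, 1, 1, 1]

path = [2, 1, 1, 1]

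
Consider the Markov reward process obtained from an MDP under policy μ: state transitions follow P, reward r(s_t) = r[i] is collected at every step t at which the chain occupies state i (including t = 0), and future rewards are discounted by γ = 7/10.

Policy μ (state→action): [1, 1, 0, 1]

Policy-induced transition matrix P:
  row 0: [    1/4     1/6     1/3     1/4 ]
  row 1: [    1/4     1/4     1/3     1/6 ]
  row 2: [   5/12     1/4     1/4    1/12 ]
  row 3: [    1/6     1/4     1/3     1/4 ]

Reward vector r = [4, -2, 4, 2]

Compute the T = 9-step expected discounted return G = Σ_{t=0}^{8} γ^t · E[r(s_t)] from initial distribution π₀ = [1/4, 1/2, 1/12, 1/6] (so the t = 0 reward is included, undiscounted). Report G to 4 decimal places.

t=0: π = [0.2500, 0.5000, 0.0833, 0.1667], E[r] = 0.6667, γ^t·E[r] = 0.666667, running G = 0.666667
t=1: π = [0.2500, 0.2292, 0.3264, 0.1944], E[r] = 2.2361, γ^t·E[r] = 1.565278, running G = 2.231944
t=2: π = [0.2882, 0.2292, 0.3061, 0.1765], E[r] = 2.2720, γ^t·E[r] = 1.113275, running G = 3.345220
t=3: π = [0.2863, 0.2260, 0.3078, 0.1799], E[r] = 2.2843, γ^t·E[r] = 0.783527, running G = 4.128747
t=4: π = [0.2863, 0.2261, 0.3077, 0.1799], E[r] = 2.2834, γ^t·E[r] = 0.548251, running G = 4.676998
t=5: π = [0.2863, 0.2261, 0.3077, 0.1799], E[r] = 2.2834, γ^t·E[r] = 0.383772, running G = 5.060771
t=6: π = [0.2863, 0.2261, 0.3077, 0.1799], E[r] = 2.2834, γ^t·E[r] = 0.268640, running G = 5.329410
t=7: π = [0.2863, 0.2261, 0.3077, 0.1799], E[r] = 2.2834, γ^t·E[r] = 0.188048, running G = 5.517458
t=8: π = [0.2863, 0.2261, 0.3077, 0.1799], E[r] = 2.2834, γ^t·E[r] = 0.131634, running G = 5.649092

G = 5.6491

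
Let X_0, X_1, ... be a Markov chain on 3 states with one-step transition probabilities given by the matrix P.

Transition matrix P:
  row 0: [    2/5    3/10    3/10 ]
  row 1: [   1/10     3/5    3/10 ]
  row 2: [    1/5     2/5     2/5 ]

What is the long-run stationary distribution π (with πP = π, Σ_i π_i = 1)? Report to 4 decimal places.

Balance equations π_j = Σ_i π_i·P[i][j]:
  π_0 = 2/5·π_0 + 1/10·π_1 + 1/5·π_2
  π_1 = 3/10·π_0 + 3/5·π_1 + 2/5·π_2
  normalize: π_0 + π_1 + π_2 = 1
Solving the linear system gives exactly π = [4/21, 10/21, 1/3].

π = [0.1905, 0.4762, 0.3333]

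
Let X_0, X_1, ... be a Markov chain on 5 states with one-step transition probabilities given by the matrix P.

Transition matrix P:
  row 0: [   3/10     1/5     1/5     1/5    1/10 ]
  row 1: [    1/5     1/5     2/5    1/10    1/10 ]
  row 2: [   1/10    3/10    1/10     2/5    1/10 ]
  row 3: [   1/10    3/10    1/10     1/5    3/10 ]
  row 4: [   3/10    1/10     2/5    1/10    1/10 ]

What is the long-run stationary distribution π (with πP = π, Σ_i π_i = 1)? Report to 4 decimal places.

Balance equations π_j = Σ_i π_i·P[i][j]:
  π_0 = 3/10·π_0 + 1/5·π_1 + 1/10·π_2 + 1/10·π_3 + 3/10·π_4
  π_1 = 1/5·π_0 + 1/5·π_1 + 3/10·π_2 + 3/10·π_3 + 1/10·π_4
  π_2 = 1/5·π_0 + 2/5·π_1 + 1/10·π_2 + 1/10·π_3 + 2/5·π_4
  π_3 = 1/5·π_0 + 1/10·π_1 + 2/5·π_2 + 1/5·π_3 + 1/10·π_4
  normalize: π_0 + π_1 + π_2 + π_3 + π_4 = 1
Solving the linear system gives exactly π = [1058/5593, 1285/5593, 2577/11186, 2337/11186, 793/5593].

π = [0.1892, 0.2298, 0.2304, 0.2089, 0.1418]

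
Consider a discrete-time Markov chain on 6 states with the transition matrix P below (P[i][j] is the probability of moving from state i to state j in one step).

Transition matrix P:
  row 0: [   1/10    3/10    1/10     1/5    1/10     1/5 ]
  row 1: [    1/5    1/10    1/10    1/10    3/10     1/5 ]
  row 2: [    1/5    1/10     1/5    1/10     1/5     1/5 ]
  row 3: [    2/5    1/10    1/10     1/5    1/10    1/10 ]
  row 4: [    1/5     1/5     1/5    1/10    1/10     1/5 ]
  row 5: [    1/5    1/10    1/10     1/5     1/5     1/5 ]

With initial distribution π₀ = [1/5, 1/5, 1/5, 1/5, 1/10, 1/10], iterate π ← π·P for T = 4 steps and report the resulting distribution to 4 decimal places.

π = [0.2099, 0.1584, 0.1293, 0.1550, 0.1629, 0.1845]

t=0: π = [0.2000, 0.2000, 0.2000, 0.2000, 0.1000, 0.1000]
t=1: π = [0.2200, 0.1500, 0.1300, 0.1500, 0.1700, 0.1800]
t=2: π = [0.2080, 0.1610, 0.1300, 0.1550, 0.1610, 0.1850]
t=3: π = [0.2102, 0.1577, 0.1291, 0.1548, 0.1637, 0.1845]
t=4: π = [0.2099, 0.1584, 0.1293, 0.1550, 0.1629, 0.1845]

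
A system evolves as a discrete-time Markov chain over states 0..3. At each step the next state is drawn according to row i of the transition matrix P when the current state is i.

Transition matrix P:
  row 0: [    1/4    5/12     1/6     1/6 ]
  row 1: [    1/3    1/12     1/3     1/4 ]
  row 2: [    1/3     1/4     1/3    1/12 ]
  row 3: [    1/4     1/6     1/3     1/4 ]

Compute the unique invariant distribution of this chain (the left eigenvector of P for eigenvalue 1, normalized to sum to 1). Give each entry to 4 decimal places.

π = [0.2940, 0.2436, 0.2843, 0.1781]

Balance equations π_j = Σ_i π_i·P[i][j]:
  π_0 = 1/4·π_0 + 1/3·π_1 + 1/3·π_2 + 1/4·π_3
  π_1 = 5/12·π_0 + 1/12·π_1 + 1/4·π_2 + 1/6·π_3
  π_2 = 1/6·π_0 + 1/3·π_1 + 1/3·π_2 + 1/3·π_3
  normalize: π_0 + π_1 + π_2 + π_3 = 1
Solving the linear system gives exactly π = [137/466, 227/932, 265/932, 83/466].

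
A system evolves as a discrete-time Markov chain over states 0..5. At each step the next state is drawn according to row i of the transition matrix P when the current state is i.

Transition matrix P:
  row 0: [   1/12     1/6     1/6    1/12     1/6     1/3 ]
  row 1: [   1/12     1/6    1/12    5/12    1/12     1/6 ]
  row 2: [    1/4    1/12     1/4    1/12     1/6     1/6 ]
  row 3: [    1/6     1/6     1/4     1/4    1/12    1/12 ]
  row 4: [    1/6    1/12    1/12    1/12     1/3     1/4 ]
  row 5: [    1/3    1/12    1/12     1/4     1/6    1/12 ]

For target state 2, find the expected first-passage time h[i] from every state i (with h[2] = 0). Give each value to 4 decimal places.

h = [7.0902, 7.2766, 0.0000, 6.2126, 7.7462, 7.4334]

First-step conditioning: h[2] = 0; for i ≠ 2, h[i] = 1 + Σ_k P[i][k]·h[k].
  h[0] = 1 + 1/12·h[0] + 1/6·h[1] + 1/12·h[3] + 1/6·h[4] + 1/3·h[5]
  h[1] = 1 + 1/12·h[0] + 1/6·h[1] + 5/12·h[3] + 1/12·h[4] + 1/6·h[5]
  h[3] = 1 + 1/6·h[0] + 1/6·h[1] + 1/4·h[3] + 1/12·h[4] + 1/12·h[5]
  h[4] = 1 + 1/6·h[0] + 1/12·h[1] + 1/12·h[3] + 1/3·h[4] + 1/4·h[5]
  h[5] = 1 + 1/3·h[0] + 1/12·h[1] + 1/4·h[3] + 1/6·h[4] + 1/12·h[5]
Solving the 5×5 linear system over states ≠ 2 gives exactly h = [109068/15383, 111936/15383, 0, 95568/15383, 119160/15383, 114348/15383] (h[2] = 0 is the target).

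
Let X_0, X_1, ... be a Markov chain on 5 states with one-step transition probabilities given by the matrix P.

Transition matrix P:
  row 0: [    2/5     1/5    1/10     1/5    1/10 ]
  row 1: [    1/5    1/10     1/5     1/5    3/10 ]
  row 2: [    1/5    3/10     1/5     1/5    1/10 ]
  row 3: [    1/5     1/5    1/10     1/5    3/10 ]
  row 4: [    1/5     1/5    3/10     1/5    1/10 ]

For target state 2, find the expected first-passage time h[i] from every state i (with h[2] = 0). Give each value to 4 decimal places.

First-step conditioning: h[2] = 0; for i ≠ 2, h[i] = 1 + Σ_k P[i][k]·h[k].
  h[0] = 1 + 2/5·h[0] + 1/5·h[1] + 1/5·h[3] + 1/10·h[4]
  h[1] = 1 + 1/5·h[0] + 1/10·h[1] + 1/5·h[3] + 3/10·h[4]
  h[3] = 1 + 1/5·h[0] + 1/5·h[1] + 1/5·h[3] + 3/10·h[4]
  h[4] = 1 + 1/5·h[0] + 1/5·h[1] + 1/5·h[3] + 1/10·h[4]
Solving the 4×4 linear system over states ≠ 2 gives exactly h = [1375/211, 1200/211, 0, 1320/211, 1100/211] (h[2] = 0 is the target).

h = [6.5166, 5.6872, 0.0000, 6.2559, 5.2133]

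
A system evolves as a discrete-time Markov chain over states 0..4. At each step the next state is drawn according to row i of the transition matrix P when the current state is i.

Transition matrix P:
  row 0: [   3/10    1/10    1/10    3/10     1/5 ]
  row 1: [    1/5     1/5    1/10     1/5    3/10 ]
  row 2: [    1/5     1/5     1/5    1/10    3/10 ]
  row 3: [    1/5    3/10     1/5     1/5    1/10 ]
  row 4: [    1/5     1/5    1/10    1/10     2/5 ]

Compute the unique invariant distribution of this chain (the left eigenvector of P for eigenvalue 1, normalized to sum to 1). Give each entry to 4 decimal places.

π = [0.2222, 0.1960, 0.1314, 0.1823, 0.2681]

Balance equations π_j = Σ_i π_i·P[i][j]:
  π_0 = 3/10·π_0 + 1/5·π_1 + 1/5·π_2 + 1/5·π_3 + 1/5·π_4
  π_1 = 1/10·π_0 + 1/5·π_1 + 1/5·π_2 + 3/10·π_3 + 1/5·π_4
  π_2 = 1/10·π_0 + 1/10·π_1 + 1/5·π_2 + 1/5·π_3 + 1/10·π_4
  π_3 = 3/10·π_0 + 1/5·π_1 + 1/10·π_2 + 1/5·π_3 + 1/10·π_4
  normalize: π_0 + π_1 + π_2 + π_3 + π_4 = 1
Solving the linear system gives exactly π = [2/9, 157/801, 947/7209, 146/801, 1933/7209].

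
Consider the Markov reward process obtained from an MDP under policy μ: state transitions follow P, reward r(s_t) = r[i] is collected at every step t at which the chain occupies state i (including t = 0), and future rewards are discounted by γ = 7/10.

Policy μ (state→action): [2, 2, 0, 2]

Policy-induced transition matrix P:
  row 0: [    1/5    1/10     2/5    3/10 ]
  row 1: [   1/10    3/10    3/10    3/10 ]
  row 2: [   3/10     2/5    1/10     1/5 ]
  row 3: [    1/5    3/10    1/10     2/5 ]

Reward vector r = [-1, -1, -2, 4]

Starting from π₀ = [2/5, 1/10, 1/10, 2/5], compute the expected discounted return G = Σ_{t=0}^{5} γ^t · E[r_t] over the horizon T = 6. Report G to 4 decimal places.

G = 1.6037

t=0: π = [0.4000, 0.1000, 0.1000, 0.4000], E[r] = 0.9000, γ^t·E[r] = 0.900000, running G = 0.900000
t=1: π = [0.2000, 0.2300, 0.2400, 0.3300], E[r] = 0.4100, γ^t·E[r] = 0.287000, running G = 1.187000
t=2: π = [0.2010, 0.2840, 0.2060, 0.3090], E[r] = 0.3390, γ^t·E[r] = 0.166110, running G = 1.353110
t=3: π = [0.1922, 0.2804, 0.2171, 0.3103], E[r] = 0.3344, γ^t·E[r] = 0.114699, running G = 1.467809
t=4: π = [0.1937, 0.2833, 0.2137, 0.3093], E[r] = 0.3329, γ^t·E[r] = 0.079920, running G = 1.547729
t=5: π = [0.1930, 0.2826, 0.2148, 0.3096], E[r] = 0.3330, γ^t·E[r] = 0.055973, running G = 1.603702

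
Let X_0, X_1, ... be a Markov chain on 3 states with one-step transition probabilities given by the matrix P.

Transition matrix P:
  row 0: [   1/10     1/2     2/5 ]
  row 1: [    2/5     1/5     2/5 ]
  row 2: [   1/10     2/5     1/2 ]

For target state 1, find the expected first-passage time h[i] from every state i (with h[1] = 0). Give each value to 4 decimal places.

h = [2.1951, 0.0000, 2.4390]

First-step conditioning: h[1] = 0; for i ≠ 1, h[i] = 1 + Σ_k P[i][k]·h[k].
  h[0] = 1 + 1/10·h[0] + 2/5·h[2]
  h[2] = 1 + 1/10·h[0] + 1/2·h[2]
Solving the 2×2 linear system over states ≠ 1 gives exactly h = [90/41, 0, 100/41] (h[1] = 0 is the target).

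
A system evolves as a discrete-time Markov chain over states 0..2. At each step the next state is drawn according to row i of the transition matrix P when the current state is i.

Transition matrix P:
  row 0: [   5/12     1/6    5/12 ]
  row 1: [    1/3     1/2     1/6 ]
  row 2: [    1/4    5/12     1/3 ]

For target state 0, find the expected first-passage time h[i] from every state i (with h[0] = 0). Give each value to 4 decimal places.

h = [0.0000, 3.1579, 3.4737]

First-step conditioning: h[0] = 0; for i ≠ 0, h[i] = 1 + Σ_k P[i][k]·h[k].
  h[1] = 1 + 1/2·h[1] + 1/6·h[2]
  h[2] = 1 + 5/12·h[1] + 1/3·h[2]
Solving the 2×2 linear system over states ≠ 0 gives exactly h = [0, 60/19, 66/19] (h[0] = 0 is the target).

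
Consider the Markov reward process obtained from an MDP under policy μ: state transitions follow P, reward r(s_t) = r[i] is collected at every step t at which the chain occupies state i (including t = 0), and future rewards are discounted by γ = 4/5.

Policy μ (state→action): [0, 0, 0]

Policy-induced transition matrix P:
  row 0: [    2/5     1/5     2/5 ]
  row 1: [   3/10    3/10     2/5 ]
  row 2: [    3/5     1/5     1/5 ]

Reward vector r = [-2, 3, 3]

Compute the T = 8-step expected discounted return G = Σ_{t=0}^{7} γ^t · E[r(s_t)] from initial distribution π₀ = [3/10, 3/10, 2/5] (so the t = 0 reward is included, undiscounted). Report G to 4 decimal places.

t=0: π = [0.3000, 0.3000, 0.4000], E[r] = 1.5000, γ^t·E[r] = 1.500000, running G = 1.500000
t=1: π = [0.4500, 0.2300, 0.3200], E[r] = 0.7500, γ^t·E[r] = 0.600000, running G = 2.100000
t=2: π = [0.4410, 0.2230, 0.3360], E[r] = 0.7950, γ^t·E[r] = 0.508800, running G = 2.608800
t=3: π = [0.4449, 0.2223, 0.3328], E[r] = 0.7755, γ^t·E[r] = 0.397056, running G = 3.005856
t=4: π = [0.4443, 0.2222, 0.3334], E[r] = 0.7784, γ^t·E[r] = 0.318812, running G = 3.324668
t=5: π = [0.4445, 0.2222, 0.3333], E[r] = 0.7777, γ^t·E[r] = 0.254829, running G = 3.579497
t=6: π = [0.4444, 0.2222, 0.3333], E[r] = 0.7778, γ^t·E[r] = 0.203895, running G = 3.783392
t=7: π = [0.4444, 0.2222, 0.3333], E[r] = 0.7778, γ^t·E[r] = 0.163111, running G = 3.946503

G = 3.9465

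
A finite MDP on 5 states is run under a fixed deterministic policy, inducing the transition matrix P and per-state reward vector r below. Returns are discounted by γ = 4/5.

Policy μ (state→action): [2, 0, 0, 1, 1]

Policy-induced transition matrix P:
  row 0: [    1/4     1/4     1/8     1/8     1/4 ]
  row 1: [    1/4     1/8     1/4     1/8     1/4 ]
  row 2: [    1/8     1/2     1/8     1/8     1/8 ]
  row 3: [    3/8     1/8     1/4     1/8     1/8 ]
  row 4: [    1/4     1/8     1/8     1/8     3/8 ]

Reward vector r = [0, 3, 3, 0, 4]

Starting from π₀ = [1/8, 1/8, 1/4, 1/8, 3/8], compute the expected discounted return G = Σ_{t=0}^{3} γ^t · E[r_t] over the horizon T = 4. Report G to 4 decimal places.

t=0: π = [0.1250, 0.1250, 0.2500, 0.1250, 0.3750], E[r] = 2.6250, γ^t·E[r] = 2.625000, running G = 2.625000
t=1: π = [0.2344, 0.2344, 0.1563, 0.1250, 0.2500], E[r] = 2.1719, γ^t·E[r] = 1.737500, running G = 4.362500
t=2: π = [0.2461, 0.2129, 0.1699, 0.1250, 0.2461], E[r] = 2.1328, γ^t·E[r] = 1.365000, running G = 5.727500
t=3: π = [0.2444, 0.2195, 0.1672, 0.1250, 0.2439], E[r] = 2.1357, γ^t·E[r] = 1.093500, running G = 6.821000

G = 6.8210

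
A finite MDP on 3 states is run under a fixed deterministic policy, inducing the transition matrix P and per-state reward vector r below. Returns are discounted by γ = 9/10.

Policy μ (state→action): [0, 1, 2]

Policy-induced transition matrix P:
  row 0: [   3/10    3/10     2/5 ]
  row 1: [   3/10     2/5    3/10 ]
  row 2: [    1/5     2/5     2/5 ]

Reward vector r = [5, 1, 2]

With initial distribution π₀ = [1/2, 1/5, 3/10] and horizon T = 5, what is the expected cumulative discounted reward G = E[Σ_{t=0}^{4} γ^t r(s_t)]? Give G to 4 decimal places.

G = 10.8165

t=0: π = [0.5000, 0.2000, 0.3000], E[r] = 3.3000, γ^t·E[r] = 3.300000, running G = 3.300000
t=1: π = [0.2700, 0.3500, 0.3800], E[r] = 2.4600, γ^t·E[r] = 2.214000, running G = 5.514000
t=2: π = [0.2620, 0.3730, 0.3650], E[r] = 2.4130, γ^t·E[r] = 1.954530, running G = 7.468530
t=3: π = [0.2635, 0.3738, 0.3627], E[r] = 2.4167, γ^t·E[r] = 1.761774, running G = 9.230304
t=4: π = [0.2637, 0.3737, 0.3626], E[r] = 2.4175, γ^t·E[r] = 1.586148, running G = 10.816452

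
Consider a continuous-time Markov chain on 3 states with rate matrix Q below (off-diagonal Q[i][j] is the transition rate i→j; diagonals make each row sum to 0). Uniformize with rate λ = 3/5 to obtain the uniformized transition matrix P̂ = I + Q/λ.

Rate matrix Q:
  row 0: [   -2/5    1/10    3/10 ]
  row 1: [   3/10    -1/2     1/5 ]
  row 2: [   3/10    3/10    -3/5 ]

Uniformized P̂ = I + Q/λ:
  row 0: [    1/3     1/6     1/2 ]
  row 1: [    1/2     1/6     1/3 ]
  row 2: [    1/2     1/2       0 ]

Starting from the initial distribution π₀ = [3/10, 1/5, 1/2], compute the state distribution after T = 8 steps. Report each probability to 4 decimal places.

t=0: π = [0.3000, 0.2000, 0.5000]
t=1: π = [0.4500, 0.3333, 0.2167]
t=2: π = [0.4250, 0.2389, 0.3361]
t=3: π = [0.4292, 0.2787, 0.2921]
t=4: π = [0.4285, 0.2640, 0.3075]
t=5: π = [0.4286, 0.2692, 0.3023]
t=6: π = [0.4286, 0.2674, 0.3040]
t=7: π = [0.4286, 0.2680, 0.3034]
t=8: π = [0.4286, 0.2678, 0.3036]

π = [0.4286, 0.2678, 0.3036]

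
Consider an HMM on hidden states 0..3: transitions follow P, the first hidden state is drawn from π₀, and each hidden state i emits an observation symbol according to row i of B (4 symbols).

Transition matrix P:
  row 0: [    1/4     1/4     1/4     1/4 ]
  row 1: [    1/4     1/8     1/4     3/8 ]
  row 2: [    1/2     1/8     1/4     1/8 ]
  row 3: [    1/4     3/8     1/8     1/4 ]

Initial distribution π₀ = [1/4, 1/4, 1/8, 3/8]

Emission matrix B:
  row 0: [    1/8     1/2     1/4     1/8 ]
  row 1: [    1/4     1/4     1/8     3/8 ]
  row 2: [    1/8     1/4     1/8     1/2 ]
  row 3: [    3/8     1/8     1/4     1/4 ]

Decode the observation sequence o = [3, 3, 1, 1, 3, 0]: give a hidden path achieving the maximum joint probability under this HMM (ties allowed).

t=0: δ = [3.125e-02, 9.375e-02, 6.250e-02, 9.375e-02]  (obs o_0=3)
t=1: δ = [3.906e-03, 1.318e-02, 1.172e-02, 8.789e-03]  ψ = [2, 3, 1, 1]  (obs o_1=3)
t=2: δ = [2.930e-03, 8.240e-04, 8.240e-04, 6.180e-04]  ψ = [2, 3, 1, 1]  (obs o_2=1)
t=3: δ = [3.662e-04, 1.831e-04, 1.831e-04, 9.155e-05]  ψ = [0, 0, 0, 0]  (obs o_3=1)
t=4: δ = [1.144e-05, 3.433e-05, 4.578e-05, 2.289e-05]  ψ = [0, 0, 0, 0]  (obs o_4=3)
t=5: δ = [2.861e-06, 2.146e-06, 1.431e-06, 4.828e-06]  ψ = [2, 3, 2, 1]  (obs o_5=0)
backtrack: best end state = 3; path = [1, 2, 0, 0, 1, 3]

path = [1, 2, 0, 0, 1, 3]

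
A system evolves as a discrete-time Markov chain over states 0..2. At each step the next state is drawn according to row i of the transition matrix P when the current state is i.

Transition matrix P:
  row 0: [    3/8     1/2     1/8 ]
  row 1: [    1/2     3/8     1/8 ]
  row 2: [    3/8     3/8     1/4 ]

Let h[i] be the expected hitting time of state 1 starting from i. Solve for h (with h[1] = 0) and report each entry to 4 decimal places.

h = [2.0741, 0.0000, 2.3704]

First-step conditioning: h[1] = 0; for i ≠ 1, h[i] = 1 + Σ_k P[i][k]·h[k].
  h[0] = 1 + 3/8·h[0] + 1/8·h[2]
  h[2] = 1 + 3/8·h[0] + 1/4·h[2]
Solving the 2×2 linear system over states ≠ 1 gives exactly h = [56/27, 0, 64/27] (h[1] = 0 is the target).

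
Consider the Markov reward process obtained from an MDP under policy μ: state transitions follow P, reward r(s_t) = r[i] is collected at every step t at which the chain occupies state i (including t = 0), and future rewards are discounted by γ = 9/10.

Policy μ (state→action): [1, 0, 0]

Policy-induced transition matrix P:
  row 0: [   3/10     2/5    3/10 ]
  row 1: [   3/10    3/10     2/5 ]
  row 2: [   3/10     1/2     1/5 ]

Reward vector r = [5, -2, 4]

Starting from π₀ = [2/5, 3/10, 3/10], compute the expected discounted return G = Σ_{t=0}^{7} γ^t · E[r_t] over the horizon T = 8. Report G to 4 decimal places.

t=0: π = [0.4000, 0.3000, 0.3000], E[r] = 2.6000, γ^t·E[r] = 2.600000, running G = 2.600000
t=1: π = [0.3000, 0.4000, 0.3000], E[r] = 1.9000, γ^t·E[r] = 1.710000, running G = 4.310000
t=2: π = [0.3000, 0.3900, 0.3100], E[r] = 1.9600, γ^t·E[r] = 1.587600, running G = 5.897600
t=3: π = [0.3000, 0.3920, 0.3080], E[r] = 1.9480, γ^t·E[r] = 1.420092, running G = 7.317692
t=4: π = [0.3000, 0.3916, 0.3084], E[r] = 1.9504, γ^t·E[r] = 1.279657, running G = 8.597349
t=5: π = [0.3000, 0.3917, 0.3083], E[r] = 1.9499, γ^t·E[r] = 1.151408, running G = 9.748758
t=6: π = [0.3000, 0.3917, 0.3083], E[r] = 1.9500, γ^t·E[r] = 1.036318, running G = 10.785076
t=7: π = [0.3000, 0.3917, 0.3083], E[r] = 1.9500, γ^t·E[r] = 0.932677, running G = 11.717754

G = 11.7178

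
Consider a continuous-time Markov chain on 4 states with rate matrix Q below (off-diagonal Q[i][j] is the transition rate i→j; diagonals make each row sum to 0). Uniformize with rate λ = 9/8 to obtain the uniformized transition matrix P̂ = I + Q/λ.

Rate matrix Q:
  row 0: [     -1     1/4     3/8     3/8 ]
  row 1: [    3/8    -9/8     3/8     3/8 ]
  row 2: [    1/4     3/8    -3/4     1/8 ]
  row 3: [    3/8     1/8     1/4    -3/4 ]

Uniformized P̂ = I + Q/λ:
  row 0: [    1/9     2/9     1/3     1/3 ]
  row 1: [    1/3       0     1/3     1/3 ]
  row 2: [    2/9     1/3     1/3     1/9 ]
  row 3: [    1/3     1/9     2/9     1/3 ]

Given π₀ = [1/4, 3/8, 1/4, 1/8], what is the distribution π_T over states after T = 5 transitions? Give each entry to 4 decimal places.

π = [0.2452, 0.1852, 0.3038, 0.2658]

t=0: π = [0.2500, 0.3750, 0.2500, 0.1250]
t=1: π = [0.2500, 0.1528, 0.3194, 0.2778]
t=2: π = [0.2423, 0.1929, 0.3025, 0.2623]
t=3: π = [0.2459, 0.1838, 0.3042, 0.2661]
t=4: π = [0.2449, 0.1856, 0.3038, 0.2657]
t=5: π = [0.2452, 0.1852, 0.3038, 0.2658]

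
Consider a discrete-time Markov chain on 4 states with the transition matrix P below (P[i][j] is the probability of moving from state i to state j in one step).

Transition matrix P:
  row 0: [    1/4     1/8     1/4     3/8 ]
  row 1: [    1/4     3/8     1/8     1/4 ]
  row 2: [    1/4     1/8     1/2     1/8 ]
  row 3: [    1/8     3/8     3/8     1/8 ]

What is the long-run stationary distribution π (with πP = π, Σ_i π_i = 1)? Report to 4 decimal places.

π = [0.2237, 0.2368, 0.3289, 0.2105]

Balance equations π_j = Σ_i π_i·P[i][j]:
  π_0 = 1/4·π_0 + 1/4·π_1 + 1/4·π_2 + 1/8·π_3
  π_1 = 1/8·π_0 + 3/8·π_1 + 1/8·π_2 + 3/8·π_3
  π_2 = 1/4·π_0 + 1/8·π_1 + 1/2·π_2 + 3/8·π_3
  normalize: π_0 + π_1 + π_2 + π_3 = 1
Solving the linear system gives exactly π = [17/76, 9/38, 25/76, 4/19].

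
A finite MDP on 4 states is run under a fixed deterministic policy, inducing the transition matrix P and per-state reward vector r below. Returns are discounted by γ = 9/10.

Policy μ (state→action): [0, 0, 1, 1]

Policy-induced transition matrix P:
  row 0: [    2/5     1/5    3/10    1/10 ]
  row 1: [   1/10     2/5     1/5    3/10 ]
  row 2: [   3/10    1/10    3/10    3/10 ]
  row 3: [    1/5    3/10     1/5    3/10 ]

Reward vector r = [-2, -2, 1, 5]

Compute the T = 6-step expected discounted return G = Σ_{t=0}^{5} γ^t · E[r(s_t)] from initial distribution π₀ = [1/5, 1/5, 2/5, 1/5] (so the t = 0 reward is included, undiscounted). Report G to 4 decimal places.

t=0: π = [0.2000, 0.2000, 0.4000, 0.2000], E[r] = 0.6000, γ^t·E[r] = 0.600000, running G = 0.600000
t=1: π = [0.2600, 0.2200, 0.2600, 0.2600], E[r] = 0.6000, γ^t·E[r] = 0.540000, running G = 1.140000
t=2: π = [0.2560, 0.2440, 0.2520, 0.2480], E[r] = 0.4920, γ^t·E[r] = 0.398520, running G = 1.538520
t=3: π = [0.2520, 0.2484, 0.2508, 0.2488], E[r] = 0.4940, γ^t·E[r] = 0.360126, running G = 1.898646
t=4: π = [0.2506, 0.2495, 0.2503, 0.2496], E[r] = 0.4980, γ^t·E[r] = 0.326764, running G = 2.225410
t=5: π = [0.2502, 0.2498, 0.2501, 0.2499], E[r] = 0.4994, γ^t·E[r] = 0.294879, running G = 2.520289

G = 2.5203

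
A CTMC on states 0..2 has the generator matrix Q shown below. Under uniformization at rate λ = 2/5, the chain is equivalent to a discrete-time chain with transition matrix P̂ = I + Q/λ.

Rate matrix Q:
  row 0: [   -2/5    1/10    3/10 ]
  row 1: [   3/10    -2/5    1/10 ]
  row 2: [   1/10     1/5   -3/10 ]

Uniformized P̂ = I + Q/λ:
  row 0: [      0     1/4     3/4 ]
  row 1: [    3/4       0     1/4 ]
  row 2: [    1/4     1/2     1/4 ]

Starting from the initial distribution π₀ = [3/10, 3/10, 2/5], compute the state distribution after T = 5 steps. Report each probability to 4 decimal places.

t=0: π = [0.3000, 0.3000, 0.4000]
t=1: π = [0.3250, 0.2750, 0.4000]
t=2: π = [0.3063, 0.2813, 0.4125]
t=3: π = [0.3141, 0.2828, 0.4031]
t=4: π = [0.3129, 0.2801, 0.4070]
t=5: π = [0.3118, 0.2817, 0.4064]

π = [0.3118, 0.2817, 0.4064]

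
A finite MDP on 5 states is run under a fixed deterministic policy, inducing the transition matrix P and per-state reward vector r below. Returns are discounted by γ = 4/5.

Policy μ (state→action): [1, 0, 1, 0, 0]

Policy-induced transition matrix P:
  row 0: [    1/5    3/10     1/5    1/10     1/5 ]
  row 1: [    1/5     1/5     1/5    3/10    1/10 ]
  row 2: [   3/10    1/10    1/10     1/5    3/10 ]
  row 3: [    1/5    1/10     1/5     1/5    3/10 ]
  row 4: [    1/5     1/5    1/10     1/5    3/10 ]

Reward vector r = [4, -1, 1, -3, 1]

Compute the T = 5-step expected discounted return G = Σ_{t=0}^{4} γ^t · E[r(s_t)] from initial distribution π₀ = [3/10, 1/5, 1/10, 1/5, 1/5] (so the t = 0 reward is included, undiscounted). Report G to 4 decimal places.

G = 1.8369

t=0: π = [0.3000, 0.2000, 0.1000, 0.2000, 0.2000], E[r] = 0.7000, γ^t·E[r] = 0.700000, running G = 0.700000
t=1: π = [0.2100, 0.2000, 0.1700, 0.1900, 0.2300], E[r] = 0.4700, γ^t·E[r] = 0.376000, running G = 1.076000
t=2: π = [0.2170, 0.1850, 0.1600, 0.1990, 0.2390], E[r] = 0.4850, γ^t·E[r] = 0.310400, running G = 1.386400
t=3: π = [0.2160, 0.1858, 0.1601, 0.1968, 0.2413], E[r] = 0.4892, γ^t·E[r] = 0.250470, running G = 1.636870
t=4: π = [0.2160, 0.1859, 0.1599, 0.1970, 0.2412], E[r] = 0.4883, γ^t·E[r] = 0.200004, running G = 1.836874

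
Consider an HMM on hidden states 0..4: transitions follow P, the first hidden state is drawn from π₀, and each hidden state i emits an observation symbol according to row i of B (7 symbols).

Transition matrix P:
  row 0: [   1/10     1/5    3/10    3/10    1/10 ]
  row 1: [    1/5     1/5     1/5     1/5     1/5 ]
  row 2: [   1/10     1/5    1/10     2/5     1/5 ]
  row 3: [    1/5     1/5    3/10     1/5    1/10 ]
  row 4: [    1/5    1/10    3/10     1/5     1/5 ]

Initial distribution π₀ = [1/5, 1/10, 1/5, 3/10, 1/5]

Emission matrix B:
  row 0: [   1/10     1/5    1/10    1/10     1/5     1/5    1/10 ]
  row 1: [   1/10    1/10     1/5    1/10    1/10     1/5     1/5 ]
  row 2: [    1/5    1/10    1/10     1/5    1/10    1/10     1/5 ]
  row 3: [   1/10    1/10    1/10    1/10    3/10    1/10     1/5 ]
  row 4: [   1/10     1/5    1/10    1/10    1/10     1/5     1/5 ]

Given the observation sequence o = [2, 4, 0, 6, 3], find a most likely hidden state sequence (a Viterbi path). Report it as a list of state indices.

t=0: δ = [2.000e-02, 2.000e-02, 2.000e-02, 3.000e-02, 2.000e-02]  (obs o_0=2)
t=1: δ = [1.200e-03, 6.000e-04, 9.000e-04, 2.400e-03, 4.000e-04]  ψ = [3, 3, 3, 2, 1]  (obs o_1=4)
t=2: δ = [4.800e-05, 4.800e-05, 1.440e-04, 4.800e-05, 2.400e-05]  ψ = [3, 3, 3, 3, 3]  (obs o_2=0)
t=3: δ = [1.440e-06, 5.760e-06, 2.880e-06, 1.152e-05, 5.760e-06]  ψ = [2, 2, 0, 2, 2]  (obs o_3=6)
t=4: δ = [2.304e-07, 2.304e-07, 6.912e-07, 2.304e-07, 1.152e-07]  ψ = [3, 3, 3, 3, 1]  (obs o_4=3)
backtrack: best end state = 2; path = [2, 3, 2, 3, 2]

path = [2, 3, 2, 3, 2]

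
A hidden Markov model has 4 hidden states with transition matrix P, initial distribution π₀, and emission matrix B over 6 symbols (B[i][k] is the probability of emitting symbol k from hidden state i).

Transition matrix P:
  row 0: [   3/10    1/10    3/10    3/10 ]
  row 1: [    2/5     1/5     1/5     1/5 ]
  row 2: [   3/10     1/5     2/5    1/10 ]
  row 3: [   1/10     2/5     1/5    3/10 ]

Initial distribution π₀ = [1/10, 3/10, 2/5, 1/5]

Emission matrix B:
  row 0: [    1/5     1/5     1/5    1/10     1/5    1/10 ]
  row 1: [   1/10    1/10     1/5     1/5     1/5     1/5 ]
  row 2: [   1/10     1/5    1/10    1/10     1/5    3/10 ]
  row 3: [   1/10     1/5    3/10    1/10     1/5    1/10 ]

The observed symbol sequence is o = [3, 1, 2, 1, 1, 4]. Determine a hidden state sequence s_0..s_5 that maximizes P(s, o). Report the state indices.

t=0: δ = [1.000e-02, 6.000e-02, 4.000e-02, 2.000e-02]  (obs o_0=3)
t=1: δ = [4.800e-03, 1.200e-03, 3.200e-03, 2.400e-03]  ψ = [1, 1, 2, 1]  (obs o_1=1)
t=2: δ = [2.880e-04, 1.920e-04, 1.440e-04, 4.320e-04]  ψ = [0, 3, 0, 0]  (obs o_2=2)
t=3: δ = [1.728e-05, 1.728e-05, 1.728e-05, 2.592e-05]  ψ = [0, 3, 0, 3]  (obs o_3=1)
t=4: δ = [1.382e-06, 1.037e-06, 1.382e-06, 1.555e-06]  ψ = [1, 3, 2, 3]  (obs o_4=1)
t=5: δ = [8.294e-08, 1.244e-07, 1.106e-07, 9.331e-08]  ψ = [0, 3, 2, 3]  (obs o_5=4)
backtrack: best end state = 1; path = [1, 0, 3, 3, 3, 1]

path = [1, 0, 3, 3, 3, 1]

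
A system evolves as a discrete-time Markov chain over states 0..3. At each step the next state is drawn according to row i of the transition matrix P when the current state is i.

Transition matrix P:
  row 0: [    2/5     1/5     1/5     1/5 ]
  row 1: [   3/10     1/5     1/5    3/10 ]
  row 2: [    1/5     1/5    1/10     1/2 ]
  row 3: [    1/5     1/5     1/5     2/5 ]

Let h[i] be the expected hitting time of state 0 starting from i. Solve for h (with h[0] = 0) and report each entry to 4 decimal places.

First-step conditioning: h[0] = 0; for i ≠ 0, h[i] = 1 + Σ_k P[i][k]·h[k].
  h[1] = 1 + 1/5·h[1] + 1/5·h[2] + 3/10·h[3]
  h[2] = 1 + 1/5·h[1] + 1/10·h[2] + 1/2·h[3]
  h[3] = 1 + 1/5·h[1] + 1/5·h[2] + 2/5·h[3]
Solving the 3×3 linear system over states ≠ 0 gives exactly h = [0, 45/11, 50/11, 50/11] (h[0] = 0 is the target).

h = [0.0000, 4.0909, 4.5455, 4.5455]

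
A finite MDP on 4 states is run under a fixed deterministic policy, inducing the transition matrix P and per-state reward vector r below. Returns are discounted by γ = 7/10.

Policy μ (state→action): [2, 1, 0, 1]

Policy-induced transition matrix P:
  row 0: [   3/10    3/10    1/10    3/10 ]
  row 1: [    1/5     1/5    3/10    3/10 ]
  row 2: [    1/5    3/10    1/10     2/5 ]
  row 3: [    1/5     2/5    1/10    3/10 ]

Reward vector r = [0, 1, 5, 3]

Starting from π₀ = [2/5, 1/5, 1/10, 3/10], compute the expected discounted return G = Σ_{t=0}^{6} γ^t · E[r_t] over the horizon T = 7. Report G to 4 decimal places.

G = 5.7451

t=0: π = [0.4000, 0.2000, 0.1000, 0.3000], E[r] = 1.6000, γ^t·E[r] = 1.600000, running G = 1.600000
t=1: π = [0.2400, 0.3100, 0.1400, 0.3100], E[r] = 1.9400, γ^t·E[r] = 1.358000, running G = 2.958000
t=2: π = [0.2240, 0.3000, 0.1620, 0.3140], E[r] = 2.0520, γ^t·E[r] = 1.005480, running G = 3.963480
t=3: π = [0.2224, 0.3014, 0.1600, 0.3162], E[r] = 2.0500, γ^t·E[r] = 0.703150, running G = 4.666630
t=4: π = [0.2222, 0.3015, 0.1603, 0.3160], E[r] = 2.0509, γ^t·E[r] = 0.492416, running G = 5.159046
t=5: π = [0.2222, 0.3015, 0.1603, 0.3160], E[r] = 2.0510, γ^t·E[r] = 0.344714, running G = 5.503761
t=6: π = [0.2222, 0.3015, 0.1603, 0.3160], E[r] = 2.0510, γ^t·E[r] = 0.241298, running G = 5.745058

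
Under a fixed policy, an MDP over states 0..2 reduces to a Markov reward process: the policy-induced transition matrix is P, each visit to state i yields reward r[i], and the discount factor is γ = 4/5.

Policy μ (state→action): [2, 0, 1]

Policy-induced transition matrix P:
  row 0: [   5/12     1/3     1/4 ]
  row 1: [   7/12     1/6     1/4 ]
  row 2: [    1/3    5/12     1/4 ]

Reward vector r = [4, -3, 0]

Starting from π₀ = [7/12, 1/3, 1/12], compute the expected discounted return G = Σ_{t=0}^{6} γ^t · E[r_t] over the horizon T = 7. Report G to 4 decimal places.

G = 4.0090

t=0: π = [0.5833, 0.3333, 0.0833], E[r] = 1.3333, γ^t·E[r] = 1.333333, running G = 1.333333
t=1: π = [0.4653, 0.2847, 0.2500], E[r] = 1.0069, γ^t·E[r] = 0.805556, running G = 2.138889
t=2: π = [0.4433, 0.3067, 0.2500], E[r] = 0.8530, γ^t·E[r] = 0.545926, running G = 2.684815
t=3: π = [0.4470, 0.3030, 0.2500], E[r] = 0.8787, γ^t·E[r] = 0.449877, running G = 3.134691
t=4: π = [0.4463, 0.3037, 0.2500], E[r] = 0.8744, γ^t·E[r] = 0.358150, running G = 3.492841
t=5: π = [0.4464, 0.3036, 0.2500], E[r] = 0.8751, γ^t·E[r] = 0.286753, running G = 3.779595
t=6: π = [0.4464, 0.3036, 0.2500], E[r] = 0.8750, γ^t·E[r] = 0.229372, running G = 4.008966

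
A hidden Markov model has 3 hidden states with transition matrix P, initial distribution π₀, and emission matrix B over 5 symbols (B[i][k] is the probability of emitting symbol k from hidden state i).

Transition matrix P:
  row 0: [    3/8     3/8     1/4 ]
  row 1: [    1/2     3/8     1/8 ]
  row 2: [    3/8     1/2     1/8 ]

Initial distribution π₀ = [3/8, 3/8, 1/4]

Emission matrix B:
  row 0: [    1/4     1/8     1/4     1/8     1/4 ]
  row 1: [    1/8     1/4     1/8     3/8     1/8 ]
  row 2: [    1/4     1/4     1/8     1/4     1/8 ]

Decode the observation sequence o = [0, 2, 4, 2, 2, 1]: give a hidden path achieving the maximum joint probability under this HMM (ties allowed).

path = [0, 0, 0, 0, 0, 1]

t=0: δ = [9.375e-02, 4.688e-02, 6.250e-02]  (obs o_0=0)
t=1: δ = [8.789e-03, 4.395e-03, 2.930e-03]  ψ = [0, 0, 0]  (obs o_1=2)
t=2: δ = [8.240e-04, 4.120e-04, 2.747e-04]  ψ = [0, 0, 0]  (obs o_2=4)
t=3: δ = [7.725e-05, 3.862e-05, 2.575e-05]  ψ = [0, 0, 0]  (obs o_3=2)
t=4: δ = [7.242e-06, 3.621e-06, 2.414e-06]  ψ = [0, 0, 0]  (obs o_4=2)
t=5: δ = [3.395e-07, 6.789e-07, 4.526e-07]  ψ = [0, 0, 0]  (obs o_5=1)
backtrack: best end state = 1; path = [0, 0, 0, 0, 0, 1]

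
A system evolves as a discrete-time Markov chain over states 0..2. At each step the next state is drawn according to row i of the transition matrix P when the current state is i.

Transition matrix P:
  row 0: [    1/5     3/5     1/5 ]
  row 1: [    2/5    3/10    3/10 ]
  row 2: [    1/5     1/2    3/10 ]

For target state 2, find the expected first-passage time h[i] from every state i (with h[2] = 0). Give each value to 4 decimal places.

First-step conditioning: h[2] = 0; for i ≠ 2, h[i] = 1 + Σ_k P[i][k]·h[k].
  h[0] = 1 + 1/5·h[0] + 3/5·h[1]
  h[1] = 1 + 2/5·h[0] + 3/10·h[1]
Solving the 2×2 linear system over states ≠ 2 gives exactly h = [65/16, 15/4, 0] (h[2] = 0 is the target).

h = [4.0625, 3.7500, 0.0000]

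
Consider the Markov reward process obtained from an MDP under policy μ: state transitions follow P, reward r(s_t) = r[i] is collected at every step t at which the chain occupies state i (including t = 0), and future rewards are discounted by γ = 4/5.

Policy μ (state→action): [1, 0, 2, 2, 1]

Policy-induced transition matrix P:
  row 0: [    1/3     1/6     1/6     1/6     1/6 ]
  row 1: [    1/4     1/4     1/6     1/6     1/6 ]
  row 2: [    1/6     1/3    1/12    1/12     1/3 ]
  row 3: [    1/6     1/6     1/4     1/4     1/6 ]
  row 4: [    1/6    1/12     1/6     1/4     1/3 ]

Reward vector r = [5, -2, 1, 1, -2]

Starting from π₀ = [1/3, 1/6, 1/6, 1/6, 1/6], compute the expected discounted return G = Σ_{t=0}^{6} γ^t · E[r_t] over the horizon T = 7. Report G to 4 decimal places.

t=0: π = [0.3333, 0.1667, 0.1667, 0.1667, 0.1667], E[r] = 1.3333, γ^t·E[r] = 1.333333, running G = 1.333333
t=1: π = [0.2361, 0.1944, 0.1667, 0.1806, 0.2222], E[r] = 0.6944, γ^t·E[r] = 0.555556, running G = 1.888889
t=2: π = [0.2222, 0.1921, 0.1678, 0.1863, 0.2315], E[r] = 0.6181, γ^t·E[r] = 0.395556, running G = 2.284444
t=3: π = [0.2197, 0.1914, 0.1682, 0.1875, 0.2332], E[r] = 0.6051, γ^t·E[r] = 0.309827, running G = 2.594272
t=4: π = [0.2192, 0.1912, 0.1683, 0.1877, 0.2336], E[r] = 0.6026, γ^t·E[r] = 0.246815, running G = 2.841086
t=5: π = [0.2191, 0.1912, 0.1683, 0.1878, 0.2336], E[r] = 0.6021, γ^t·E[r] = 0.197293, running G = 3.038379
t=6: π = [0.2191, 0.1912, 0.1683, 0.1878, 0.2337], E[r] = 0.6020, γ^t·E[r] = 0.157809, running G = 3.196188

G = 3.1962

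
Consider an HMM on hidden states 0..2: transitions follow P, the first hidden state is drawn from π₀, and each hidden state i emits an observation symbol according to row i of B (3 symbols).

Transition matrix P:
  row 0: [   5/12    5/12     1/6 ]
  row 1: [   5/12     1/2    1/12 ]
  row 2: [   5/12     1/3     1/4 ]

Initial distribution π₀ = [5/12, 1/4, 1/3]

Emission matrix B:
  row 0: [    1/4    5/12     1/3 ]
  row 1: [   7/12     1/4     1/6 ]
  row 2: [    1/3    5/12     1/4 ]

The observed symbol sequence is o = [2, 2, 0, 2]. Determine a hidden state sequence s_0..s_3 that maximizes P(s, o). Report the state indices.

path = [0, 0, 1, 0]

t=0: δ = [1.389e-01, 4.167e-02, 8.333e-02]  (obs o_0=2)
t=1: δ = [1.929e-02, 9.645e-03, 5.787e-03]  ψ = [0, 0, 0]  (obs o_1=2)
t=2: δ = [2.009e-03, 4.689e-03, 1.072e-03]  ψ = [0, 0, 0]  (obs o_2=0)
t=3: δ = [6.512e-04, 3.907e-04, 9.768e-05]  ψ = [1, 1, 1]  (obs o_3=2)
backtrack: best end state = 0; path = [0, 0, 1, 0]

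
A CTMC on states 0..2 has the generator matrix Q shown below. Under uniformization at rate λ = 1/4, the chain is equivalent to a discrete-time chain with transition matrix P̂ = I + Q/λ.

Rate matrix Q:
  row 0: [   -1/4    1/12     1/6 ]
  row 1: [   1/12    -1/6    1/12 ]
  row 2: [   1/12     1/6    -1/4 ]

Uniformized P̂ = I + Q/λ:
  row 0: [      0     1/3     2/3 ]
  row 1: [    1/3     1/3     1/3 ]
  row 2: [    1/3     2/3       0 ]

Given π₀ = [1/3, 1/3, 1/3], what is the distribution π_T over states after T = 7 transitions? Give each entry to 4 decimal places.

t=0: π = [0.3333, 0.3333, 0.3333]
t=1: π = [0.2222, 0.4444, 0.3333]
t=2: π = [0.2593, 0.4444, 0.2963]
t=3: π = [0.2469, 0.4321, 0.3210]
t=4: π = [0.2510, 0.4403, 0.3086]
t=5: π = [0.2497, 0.4362, 0.3141]
t=6: π = [0.2501, 0.4380, 0.3118]
t=7: π = [0.2500, 0.4373, 0.3128]

π = [0.2500, 0.4373, 0.3128]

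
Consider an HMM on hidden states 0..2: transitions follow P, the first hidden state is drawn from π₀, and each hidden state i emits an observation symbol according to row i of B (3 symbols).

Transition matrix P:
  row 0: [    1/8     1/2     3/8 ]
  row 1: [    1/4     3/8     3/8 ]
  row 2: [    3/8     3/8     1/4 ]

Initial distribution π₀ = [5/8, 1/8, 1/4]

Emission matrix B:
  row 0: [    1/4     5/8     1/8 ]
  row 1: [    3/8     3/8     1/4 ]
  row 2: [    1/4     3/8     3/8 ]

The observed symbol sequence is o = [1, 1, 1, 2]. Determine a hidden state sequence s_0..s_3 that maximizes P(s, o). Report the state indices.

t=0: δ = [3.906e-01, 4.688e-02, 9.375e-02]  (obs o_0=1)
t=1: δ = [3.052e-02, 7.324e-02, 5.493e-02]  ψ = [0, 0, 0]  (obs o_1=1)
t=2: δ = [1.287e-02, 1.030e-02, 1.030e-02]  ψ = [2, 1, 1]  (obs o_2=1)
t=3: δ = [4.828e-04, 1.609e-03, 1.810e-03]  ψ = [2, 0, 0]  (obs o_3=2)
backtrack: best end state = 2; path = [0, 2, 0, 2]

path = [0, 2, 0, 2]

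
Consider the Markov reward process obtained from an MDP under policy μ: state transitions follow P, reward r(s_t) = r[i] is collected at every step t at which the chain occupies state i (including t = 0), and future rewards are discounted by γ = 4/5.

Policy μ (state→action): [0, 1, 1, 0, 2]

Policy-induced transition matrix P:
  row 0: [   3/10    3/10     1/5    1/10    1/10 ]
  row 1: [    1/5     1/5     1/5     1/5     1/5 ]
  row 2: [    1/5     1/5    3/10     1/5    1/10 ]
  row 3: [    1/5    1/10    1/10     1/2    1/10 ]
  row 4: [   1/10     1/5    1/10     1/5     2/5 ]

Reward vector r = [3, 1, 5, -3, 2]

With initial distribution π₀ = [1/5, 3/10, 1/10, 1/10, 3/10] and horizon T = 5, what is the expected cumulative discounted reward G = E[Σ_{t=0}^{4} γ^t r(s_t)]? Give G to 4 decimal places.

G = 4.8429

t=0: π = [0.2000, 0.3000, 0.1000, 0.1000, 0.3000], E[r] = 1.7000, γ^t·E[r] = 1.700000, running G = 1.700000
t=1: π = [0.1900, 0.2100, 0.1700, 0.2100, 0.2200], E[r] = 1.4400, γ^t·E[r] = 1.152000, running G = 2.852000
t=2: π = [0.1970, 0.1980, 0.1740, 0.2440, 0.1870], E[r] = 1.3010, γ^t·E[r] = 0.832640, running G = 3.684640
t=3: π = [0.2010, 0.1953, 0.1743, 0.2535, 0.1759], E[r] = 1.2611, γ^t·E[r] = 0.645683, running G = 4.330323
t=4: π = [0.2025, 0.1948, 0.1745, 0.2560, 0.1723], E[r] = 1.2515, γ^t·E[r] = 0.512606, running G = 4.842929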